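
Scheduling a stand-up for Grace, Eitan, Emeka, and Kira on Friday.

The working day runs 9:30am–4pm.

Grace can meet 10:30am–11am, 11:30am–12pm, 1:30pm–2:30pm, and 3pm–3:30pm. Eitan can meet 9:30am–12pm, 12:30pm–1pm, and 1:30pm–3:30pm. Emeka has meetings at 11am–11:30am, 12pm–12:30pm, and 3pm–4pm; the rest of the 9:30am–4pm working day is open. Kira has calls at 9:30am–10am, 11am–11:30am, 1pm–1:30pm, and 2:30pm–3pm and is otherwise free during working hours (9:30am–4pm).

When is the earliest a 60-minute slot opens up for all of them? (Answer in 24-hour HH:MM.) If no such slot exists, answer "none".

13:30

Emeka free within 09:30–16:00: 09:30–11:00, 11:30–12:00, 12:30–15:00.
Kira free within 09:30–16:00: 10:00–11:00, 11:30–13:00, 13:30–14:30, 15:00–16:00.
Grace ∩ Eitan: 10:30–11:00, 11:30–12:00, 13:30–14:30, 15:00–15:30.
Grace ∩ Eitan ∩ Emeka: 10:30–11:00, 11:30–12:00, 13:30–14:30.
Grace ∩ Eitan ∩ Emeka ∩ Kira: 10:30–11:00, 11:30–12:00, 13:30–14:30.
Windows ≥ 60 min: 13:30–14:30.
Earliest such window starts at 13:30.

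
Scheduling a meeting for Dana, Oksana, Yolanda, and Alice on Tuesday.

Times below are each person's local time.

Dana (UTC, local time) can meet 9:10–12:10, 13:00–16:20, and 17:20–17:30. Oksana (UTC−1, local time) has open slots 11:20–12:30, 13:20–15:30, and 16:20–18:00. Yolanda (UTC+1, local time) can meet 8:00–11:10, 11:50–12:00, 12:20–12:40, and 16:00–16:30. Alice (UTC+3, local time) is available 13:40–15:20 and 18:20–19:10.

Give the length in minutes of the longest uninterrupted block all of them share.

10 minutes

Dana → UTC: 09:10–12:10, 13:00–16:20, 17:20–17:30.
Oksana → UTC: 12:20–13:30, 14:20–16:30, 17:20–19:00.
Yolanda → UTC: 07:00–10:10, 10:50–11:00, 11:20–11:40, 15:00–15:30.
Alice → UTC: 10:40–12:20, 15:20–16:10.
Dana ∩ Oksana: 13:00–13:30, 14:20–16:20, 17:20–17:30.
Dana ∩ Oksana ∩ Yolanda: 15:00–15:30.
Dana ∩ Oksana ∩ Yolanda ∩ Alice: 15:20–15:30.
Single common window of 10 minutes.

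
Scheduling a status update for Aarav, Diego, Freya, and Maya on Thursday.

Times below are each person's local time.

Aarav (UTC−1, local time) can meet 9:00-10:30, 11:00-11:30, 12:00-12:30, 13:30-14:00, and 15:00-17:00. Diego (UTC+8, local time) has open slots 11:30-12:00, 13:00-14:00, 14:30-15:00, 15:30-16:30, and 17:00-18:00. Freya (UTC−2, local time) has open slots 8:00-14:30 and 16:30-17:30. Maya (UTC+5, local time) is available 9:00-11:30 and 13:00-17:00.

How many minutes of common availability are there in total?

Aarav → UTC: 10:00–11:30, 12:00–12:30, 13:00–13:30, 14:30–15:00, 16:00–18:00.
Diego → UTC: 03:30–04:00, 05:00–06:00, 06:30–07:00, 07:30–08:30, 09:00–10:00.
Freya → UTC: 10:00–16:30, 18:30–19:30.
Maya → UTC: 04:00–06:30, 08:00–12:00.
Aarav ∩ Diego: (none).
Aarav ∩ Diego ∩ Freya: (none).
Aarav ∩ Diego ∩ Freya ∩ Maya: (none).
Total common minutes: 0.

0 minutes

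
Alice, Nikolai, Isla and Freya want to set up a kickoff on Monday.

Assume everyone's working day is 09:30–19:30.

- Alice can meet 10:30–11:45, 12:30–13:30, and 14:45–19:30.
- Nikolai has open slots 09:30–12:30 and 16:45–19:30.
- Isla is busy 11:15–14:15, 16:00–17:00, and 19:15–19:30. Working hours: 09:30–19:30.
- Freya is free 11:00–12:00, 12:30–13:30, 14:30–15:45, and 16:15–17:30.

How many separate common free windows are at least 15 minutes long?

Isla free within 09:30–19:30: 09:30–11:15, 14:15–16:00, 17:00–19:15.
Alice ∩ Nikolai: 10:30–11:45, 16:45–19:30.
Alice ∩ Nikolai ∩ Isla: 10:30–11:15, 17:00–19:15.
Alice ∩ Nikolai ∩ Isla ∩ Freya: 11:00–11:15, 17:00–17:30.
Windows ≥ 15 min: 11:00–11:15, 17:00–17:30.
That's 2 windows.

2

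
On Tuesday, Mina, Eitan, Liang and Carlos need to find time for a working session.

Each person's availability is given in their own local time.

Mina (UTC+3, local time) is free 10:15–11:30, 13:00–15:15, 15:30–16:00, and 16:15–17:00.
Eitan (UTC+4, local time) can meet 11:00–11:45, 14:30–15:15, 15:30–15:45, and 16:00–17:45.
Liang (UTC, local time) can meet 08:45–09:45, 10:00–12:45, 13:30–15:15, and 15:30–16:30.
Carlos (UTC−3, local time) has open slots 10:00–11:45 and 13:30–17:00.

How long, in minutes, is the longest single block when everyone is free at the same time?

15 minutes

Mina → UTC: 07:15–08:30, 10:00–12:15, 12:30–13:00, 13:15–14:00.
Eitan → UTC: 07:00–07:45, 10:30–11:15, 11:30–11:45, 12:00–13:45.
Liang → UTC: 08:45–09:45, 10:00–12:45, 13:30–15:15, 15:30–16:30.
Carlos → UTC: 13:00–14:45, 16:30–20:00.
Mina ∩ Eitan: 07:15–07:45, 10:30–11:15, 11:30–11:45, 12:00–12:15, 12:30–13:00, 13:15–13:45.
Mina ∩ Eitan ∩ Liang: 10:30–11:15, 11:30–11:45, 12:00–12:15, 12:30–12:45, 13:30–13:45.
Mina ∩ Eitan ∩ Liang ∩ Carlos: 13:30–13:45.
Single common window of 15 minutes.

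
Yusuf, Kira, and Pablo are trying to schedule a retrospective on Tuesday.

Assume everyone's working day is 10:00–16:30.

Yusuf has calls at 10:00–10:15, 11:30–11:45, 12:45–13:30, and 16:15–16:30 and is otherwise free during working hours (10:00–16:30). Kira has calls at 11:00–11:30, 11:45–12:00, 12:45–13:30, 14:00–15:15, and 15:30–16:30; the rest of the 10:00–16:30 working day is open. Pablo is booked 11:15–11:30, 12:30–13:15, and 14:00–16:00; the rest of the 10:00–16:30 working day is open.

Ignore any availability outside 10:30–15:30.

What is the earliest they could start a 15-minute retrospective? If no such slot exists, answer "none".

Yusuf free within 10:00–16:30: 10:15–11:30, 11:45–12:45, 13:30–16:15.
Kira free within 10:00–16:30: 10:00–11:00, 11:30–11:45, 12:00–12:45, 13:30–14:00, 15:15–15:30.
Pablo free within 10:00–16:30: 10:00–11:15, 11:30–12:30, 13:15–14:00, 16:00–16:30.
Yusuf ∩ Kira: 10:15–11:00, 12:00–12:45, 13:30–14:00, 15:15–15:30.
Yusuf ∩ Kira ∩ Pablo: 10:15–11:00, 12:00–12:30, 13:30–14:00.
Restricted to 10:30–15:30: 10:30–11:00, 12:00–12:30, 13:30–14:00.
Windows ≥ 15 min: 10:30–11:00, 12:00–12:30, 13:30–14:00.
Earliest such window starts at 10:30.

10:30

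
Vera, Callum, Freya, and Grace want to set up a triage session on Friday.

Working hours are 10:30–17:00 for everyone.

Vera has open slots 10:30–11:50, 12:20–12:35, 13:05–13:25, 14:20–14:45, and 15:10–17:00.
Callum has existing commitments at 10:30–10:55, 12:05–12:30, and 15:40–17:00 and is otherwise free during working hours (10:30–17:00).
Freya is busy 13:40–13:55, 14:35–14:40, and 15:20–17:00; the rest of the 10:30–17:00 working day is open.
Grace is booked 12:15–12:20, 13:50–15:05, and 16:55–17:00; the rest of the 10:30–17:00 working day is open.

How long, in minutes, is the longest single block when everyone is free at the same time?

55 minutes

Callum free within 10:30–17:00: 10:55–12:05, 12:30–15:40.
Freya free within 10:30–17:00: 10:30–13:40, 13:55–14:35, 14:40–15:20.
Grace free within 10:30–17:00: 10:30–12:15, 12:20–13:50, 15:05–16:55.
Vera ∩ Callum: 10:55–11:50, 12:30–12:35, 13:05–13:25, 14:20–14:45, 15:10–15:40.
Vera ∩ Callum ∩ Freya: 10:55–11:50, 12:30–12:35, 13:05–13:25, 14:20–14:35, 14:40–14:45, 15:10–15:20.
Vera ∩ Callum ∩ Freya ∩ Grace: 10:55–11:50, 12:30–12:35, 13:05–13:25, 15:10–15:20.
Common window lengths: 55, 5, 20, 10 min; longest is 55.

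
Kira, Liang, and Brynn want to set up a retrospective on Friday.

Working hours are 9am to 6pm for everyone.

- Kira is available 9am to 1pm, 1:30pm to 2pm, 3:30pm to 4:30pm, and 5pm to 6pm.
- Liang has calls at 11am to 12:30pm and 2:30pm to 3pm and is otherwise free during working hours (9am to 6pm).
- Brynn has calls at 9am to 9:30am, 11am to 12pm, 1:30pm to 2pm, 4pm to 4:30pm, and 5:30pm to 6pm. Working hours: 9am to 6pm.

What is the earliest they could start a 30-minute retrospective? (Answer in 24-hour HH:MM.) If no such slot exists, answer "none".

09:30

Liang free within 09:00–18:00: 09:00–11:00, 12:30–14:30, 15:00–18:00.
Brynn free within 09:00–18:00: 09:30–11:00, 12:00–13:30, 14:00–16:00, 16:30–17:30.
Kira ∩ Liang: 09:00–11:00, 12:30–13:00, 13:30–14:00, 15:30–16:30, 17:00–18:00.
Kira ∩ Liang ∩ Brynn: 09:30–11:00, 12:30–13:00, 15:30–16:00, 17:00–17:30.
Windows ≥ 30 min: 09:30–11:00, 12:30–13:00, 15:30–16:00, 17:00–17:30.
Earliest such window starts at 09:30.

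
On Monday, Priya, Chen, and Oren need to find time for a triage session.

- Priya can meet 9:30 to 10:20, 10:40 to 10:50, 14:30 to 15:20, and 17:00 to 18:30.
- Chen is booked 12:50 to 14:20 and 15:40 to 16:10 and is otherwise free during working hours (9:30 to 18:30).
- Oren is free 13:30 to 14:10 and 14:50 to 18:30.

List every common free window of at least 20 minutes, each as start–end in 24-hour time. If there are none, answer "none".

14:50–15:20, 17:00–18:30

Chen free within 09:30–18:30: 09:30–12:50, 14:20–15:40, 16:10–18:30.
Priya ∩ Chen: 09:30–10:20, 10:40–10:50, 14:30–15:20, 17:00–18:30.
Priya ∩ Chen ∩ Oren: 14:50–15:20, 17:00–18:30.
Windows ≥ 20 min: 14:50–15:20, 17:00–18:30.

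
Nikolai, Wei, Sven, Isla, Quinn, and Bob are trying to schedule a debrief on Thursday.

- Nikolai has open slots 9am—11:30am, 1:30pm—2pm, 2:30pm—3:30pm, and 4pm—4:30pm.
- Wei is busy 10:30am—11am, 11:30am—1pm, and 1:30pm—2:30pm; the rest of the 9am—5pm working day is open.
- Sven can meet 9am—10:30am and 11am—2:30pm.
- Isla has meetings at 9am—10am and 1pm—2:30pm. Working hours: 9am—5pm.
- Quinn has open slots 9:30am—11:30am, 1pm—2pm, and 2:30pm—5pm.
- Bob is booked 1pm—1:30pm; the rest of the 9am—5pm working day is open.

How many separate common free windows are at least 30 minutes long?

Wei free within 09:00–17:00: 09:00–10:30, 11:00–11:30, 13:00–13:30, 14:30–17:00.
Isla free within 09:00–17:00: 10:00–13:00, 14:30–17:00.
Bob free within 09:00–17:00: 09:00–13:00, 13:30–17:00.
Nikolai ∩ Wei: 09:00–10:30, 11:00–11:30, 14:30–15:30, 16:00–16:30.
Nikolai ∩ Wei ∩ Sven: 09:00–10:30, 11:00–11:30.
Nikolai ∩ Wei ∩ Sven ∩ Isla: 10:00–10:30, 11:00–11:30.
Nikolai ∩ Wei ∩ Sven ∩ Isla ∩ Quinn: 10:00–10:30, 11:00–11:30.
Nikolai ∩ Wei ∩ Sven ∩ Isla ∩ Quinn ∩ Bob: 10:00–10:30, 11:00–11:30.
Windows ≥ 30 min: 10:00–10:30, 11:00–11:30.
That's 2 windows.

2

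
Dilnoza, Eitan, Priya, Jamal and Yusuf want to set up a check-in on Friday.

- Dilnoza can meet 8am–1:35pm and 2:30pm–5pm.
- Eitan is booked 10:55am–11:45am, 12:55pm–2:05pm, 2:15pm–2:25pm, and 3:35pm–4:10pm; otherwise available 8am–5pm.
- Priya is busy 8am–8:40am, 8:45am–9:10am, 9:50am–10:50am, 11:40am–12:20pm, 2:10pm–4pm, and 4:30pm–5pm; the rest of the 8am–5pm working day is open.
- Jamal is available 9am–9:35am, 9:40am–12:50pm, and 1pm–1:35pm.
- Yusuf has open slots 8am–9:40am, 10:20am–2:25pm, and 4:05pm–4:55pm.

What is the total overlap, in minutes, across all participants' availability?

Eitan free within 08:00–17:00: 08:00–10:55, 11:45–12:55, 14:05–14:15, 14:25–15:35, 16:10–17:00.
Priya free within 08:00–17:00: 08:40–08:45, 09:10–09:50, 10:50–11:40, 12:20–14:10, 16:00–16:30.
Dilnoza ∩ Eitan: 08:00–10:55, 11:45–12:55, 14:30–15:35, 16:10–17:00.
Dilnoza ∩ Eitan ∩ Priya: 08:40–08:45, 09:10–09:50, 10:50–10:55, 12:20–12:55, 16:10–16:30.
Dilnoza ∩ Eitan ∩ Priya ∩ Jamal: 09:10–09:35, 09:40–09:50, 10:50–10:55, 12:20–12:50.
Dilnoza ∩ Eitan ∩ Priya ∩ Jamal ∩ Yusuf: 09:10–09:35, 10:50–10:55, 12:20–12:50.
Total common minutes: 25 + 5 + 30 = 60.

60 minutes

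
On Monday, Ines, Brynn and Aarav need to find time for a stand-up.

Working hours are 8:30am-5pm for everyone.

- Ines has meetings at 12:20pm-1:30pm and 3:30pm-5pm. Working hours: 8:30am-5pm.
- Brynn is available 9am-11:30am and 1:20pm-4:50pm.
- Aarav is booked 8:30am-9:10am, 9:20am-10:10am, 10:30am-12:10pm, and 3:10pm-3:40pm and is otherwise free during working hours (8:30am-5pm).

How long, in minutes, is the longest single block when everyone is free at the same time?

Ines free within 08:30–17:00: 08:30–12:20, 13:30–15:30.
Aarav free within 08:30–17:00: 09:10–09:20, 10:10–10:30, 12:10–15:10, 15:40–17:00.
Ines ∩ Brynn: 09:00–11:30, 13:30–15:30.
Ines ∩ Brynn ∩ Aarav: 09:10–09:20, 10:10–10:30, 13:30–15:10.
Common window lengths: 10, 20, 100 min; longest is 100.

100 minutes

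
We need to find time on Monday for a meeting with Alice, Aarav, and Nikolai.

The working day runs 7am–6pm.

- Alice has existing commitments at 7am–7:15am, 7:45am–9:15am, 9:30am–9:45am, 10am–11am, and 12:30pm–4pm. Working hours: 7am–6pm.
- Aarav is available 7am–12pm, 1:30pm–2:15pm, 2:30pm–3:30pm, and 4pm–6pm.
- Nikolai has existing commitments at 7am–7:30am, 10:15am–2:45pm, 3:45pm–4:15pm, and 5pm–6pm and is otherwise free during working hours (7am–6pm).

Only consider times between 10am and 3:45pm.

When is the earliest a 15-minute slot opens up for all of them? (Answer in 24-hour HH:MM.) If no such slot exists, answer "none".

Alice free within 07:00–18:00: 07:15–07:45, 09:15–09:30, 09:45–10:00, 11:00–12:30, 16:00–18:00.
Nikolai free within 07:00–18:00: 07:30–10:15, 14:45–15:45, 16:15–17:00.
Alice ∩ Aarav: 07:15–07:45, 09:15–09:30, 09:45–10:00, 11:00–12:00, 16:00–18:00.
Alice ∩ Aarav ∩ Nikolai: 07:30–07:45, 09:15–09:30, 09:45–10:00, 16:15–17:00.
Restricted to 10:00–15:45: (none).
Windows ≥ 15 min: (none).

none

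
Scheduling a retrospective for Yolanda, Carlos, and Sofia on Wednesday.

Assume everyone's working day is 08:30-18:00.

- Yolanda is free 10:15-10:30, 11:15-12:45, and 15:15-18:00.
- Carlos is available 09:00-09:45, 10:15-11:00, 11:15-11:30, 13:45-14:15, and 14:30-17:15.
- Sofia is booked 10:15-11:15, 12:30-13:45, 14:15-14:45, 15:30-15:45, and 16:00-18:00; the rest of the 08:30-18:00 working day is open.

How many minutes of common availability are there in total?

45 minutes

Sofia free within 08:30–18:00: 08:30–10:15, 11:15–12:30, 13:45–14:15, 14:45–15:30, 15:45–16:00.
Yolanda ∩ Carlos: 10:15–10:30, 11:15–11:30, 15:15–17:15.
Yolanda ∩ Carlos ∩ Sofia: 11:15–11:30, 15:15–15:30, 15:45–16:00.
Total common minutes: 15 + 15 + 15 = 45.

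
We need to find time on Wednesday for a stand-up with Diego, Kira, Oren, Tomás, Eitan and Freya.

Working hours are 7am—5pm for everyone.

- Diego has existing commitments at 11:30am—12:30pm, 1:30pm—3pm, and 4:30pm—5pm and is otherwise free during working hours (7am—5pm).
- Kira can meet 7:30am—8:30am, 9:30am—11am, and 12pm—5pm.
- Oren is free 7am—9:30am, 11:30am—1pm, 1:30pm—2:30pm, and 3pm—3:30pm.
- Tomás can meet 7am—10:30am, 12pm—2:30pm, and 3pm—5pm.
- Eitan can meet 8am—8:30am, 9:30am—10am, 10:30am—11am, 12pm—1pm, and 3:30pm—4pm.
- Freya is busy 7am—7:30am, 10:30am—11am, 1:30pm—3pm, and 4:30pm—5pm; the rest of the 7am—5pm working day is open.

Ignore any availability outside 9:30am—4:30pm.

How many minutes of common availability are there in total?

30 minutes

Diego free within 07:00–17:00: 07:00–11:30, 12:30–13:30, 15:00–16:30.
Freya free within 07:00–17:00: 07:30–10:30, 11:00–13:30, 15:00–16:30.
Diego ∩ Kira: 07:30–08:30, 09:30–11:00, 12:30–13:30, 15:00–16:30.
Diego ∩ Kira ∩ Oren: 07:30–08:30, 12:30–13:00, 15:00–15:30.
Diego ∩ Kira ∩ Oren ∩ Tomás: 07:30–08:30, 12:30–13:00, 15:00–15:30.
Diego ∩ Kira ∩ Oren ∩ Tomás ∩ Eitan: 08:00–08:30, 12:30–13:00.
Diego ∩ Kira ∩ Oren ∩ Tomás ∩ Eitan ∩ Freya: 08:00–08:30, 12:30–13:00.
Restricted to 09:30–16:30: 12:30–13:00.
Total common minutes: 30.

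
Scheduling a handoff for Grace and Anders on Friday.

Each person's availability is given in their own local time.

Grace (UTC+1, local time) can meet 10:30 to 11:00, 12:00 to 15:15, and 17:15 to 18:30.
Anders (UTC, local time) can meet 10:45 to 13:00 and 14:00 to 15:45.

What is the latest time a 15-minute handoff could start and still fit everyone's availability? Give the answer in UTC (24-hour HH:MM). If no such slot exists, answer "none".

Grace → UTC: 09:30–10:00, 11:00–14:15, 16:15–17:30.
Anders → UTC: 10:45–13:00, 14:00–15:45.
Grace ∩ Anders: 11:00–13:00, 14:00–14:15.
Windows ≥ 15 min: 11:00–13:00, 14:00–14:15.
Latest start in the last window 14:00–14:15 is 14:15 − 15 min = 14:00.

14:00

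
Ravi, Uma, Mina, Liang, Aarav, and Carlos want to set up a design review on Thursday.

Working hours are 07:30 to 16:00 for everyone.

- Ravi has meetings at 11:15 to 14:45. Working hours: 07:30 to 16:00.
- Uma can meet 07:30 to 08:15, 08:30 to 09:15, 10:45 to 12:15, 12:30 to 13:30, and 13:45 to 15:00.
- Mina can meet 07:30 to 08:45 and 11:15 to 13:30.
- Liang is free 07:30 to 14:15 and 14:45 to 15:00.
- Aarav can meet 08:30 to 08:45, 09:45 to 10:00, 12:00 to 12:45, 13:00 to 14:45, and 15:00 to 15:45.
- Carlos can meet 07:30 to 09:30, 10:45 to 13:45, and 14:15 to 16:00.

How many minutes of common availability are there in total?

Ravi free within 07:30–16:00: 07:30–11:15, 14:45–16:00.
Ravi ∩ Uma: 07:30–08:15, 08:30–09:15, 10:45–11:15, 14:45–15:00.
Ravi ∩ Uma ∩ Mina: 07:30–08:15, 08:30–08:45.
Ravi ∩ Uma ∩ Mina ∩ Liang: 07:30–08:15, 08:30–08:45.
Ravi ∩ Uma ∩ Mina ∩ Liang ∩ Aarav: 08:30–08:45.
Ravi ∩ Uma ∩ Mina ∩ Liang ∩ Aarav ∩ Carlos: 08:30–08:45.
Total common minutes: 15.

15 minutes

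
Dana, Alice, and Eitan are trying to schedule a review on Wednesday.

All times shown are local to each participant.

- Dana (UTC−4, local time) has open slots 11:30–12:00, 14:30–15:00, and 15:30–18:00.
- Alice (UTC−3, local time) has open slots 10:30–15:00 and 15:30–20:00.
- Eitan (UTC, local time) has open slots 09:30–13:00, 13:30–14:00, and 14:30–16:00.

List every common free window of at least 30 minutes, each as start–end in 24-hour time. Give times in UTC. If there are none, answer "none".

Dana → UTC: 15:30–16:00, 18:30–19:00, 19:30–22:00.
Alice → UTC: 13:30–18:00, 18:30–23:00.
Eitan → UTC: 09:30–13:00, 13:30–14:00, 14:30–16:00.
Dana ∩ Alice: 15:30–16:00, 18:30–19:00, 19:30–22:00.
Dana ∩ Alice ∩ Eitan: 15:30–16:00.
Windows ≥ 30 min: 15:30–16:00.

15:30–16:00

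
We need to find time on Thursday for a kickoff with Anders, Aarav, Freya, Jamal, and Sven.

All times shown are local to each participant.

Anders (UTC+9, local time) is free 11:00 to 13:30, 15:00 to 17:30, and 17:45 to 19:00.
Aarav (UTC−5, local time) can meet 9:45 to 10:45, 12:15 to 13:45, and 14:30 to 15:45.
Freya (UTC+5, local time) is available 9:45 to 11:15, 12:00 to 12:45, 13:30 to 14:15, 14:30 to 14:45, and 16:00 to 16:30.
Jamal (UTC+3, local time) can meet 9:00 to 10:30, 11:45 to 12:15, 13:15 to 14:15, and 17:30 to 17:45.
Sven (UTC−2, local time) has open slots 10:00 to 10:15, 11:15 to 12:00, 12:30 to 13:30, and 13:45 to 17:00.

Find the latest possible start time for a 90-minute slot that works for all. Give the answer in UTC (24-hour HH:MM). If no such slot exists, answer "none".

none

Anders → UTC: 02:00–04:30, 06:00–08:30, 08:45–10:00.
Aarav → UTC: 14:45–15:45, 17:15–18:45, 19:30–20:45.
Freya → UTC: 04:45–06:15, 07:00–07:45, 08:30–09:15, 09:30–09:45, 11:00–11:30.
Jamal → UTC: 06:00–07:30, 08:45–09:15, 10:15–11:15, 14:30–14:45.
Sven → UTC: 12:00–12:15, 13:15–14:00, 14:30–15:30, 15:45–19:00.
Anders ∩ Aarav: (none).
Anders ∩ Aarav ∩ Freya: (none).
Anders ∩ Aarav ∩ Freya ∩ Jamal: (none).
Anders ∩ Aarav ∩ Freya ∩ Jamal ∩ Sven: (none).
Windows ≥ 90 min: (none).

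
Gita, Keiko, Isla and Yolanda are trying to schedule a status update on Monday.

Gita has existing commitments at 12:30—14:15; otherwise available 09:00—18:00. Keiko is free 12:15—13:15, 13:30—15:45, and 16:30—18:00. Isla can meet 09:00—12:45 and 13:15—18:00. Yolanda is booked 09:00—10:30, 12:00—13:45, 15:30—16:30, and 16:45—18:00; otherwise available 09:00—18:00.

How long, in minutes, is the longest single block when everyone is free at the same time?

Gita free within 09:00–18:00: 09:00–12:30, 14:15–18:00.
Yolanda free within 09:00–18:00: 10:30–12:00, 13:45–15:30, 16:30–16:45.
Gita ∩ Keiko: 12:15–12:30, 14:15–15:45, 16:30–18:00.
Gita ∩ Keiko ∩ Isla: 12:15–12:30, 14:15–15:45, 16:30–18:00.
Gita ∩ Keiko ∩ Isla ∩ Yolanda: 14:15–15:30, 16:30–16:45.
Common window lengths: 75, 15 min; longest is 75.

75 minutes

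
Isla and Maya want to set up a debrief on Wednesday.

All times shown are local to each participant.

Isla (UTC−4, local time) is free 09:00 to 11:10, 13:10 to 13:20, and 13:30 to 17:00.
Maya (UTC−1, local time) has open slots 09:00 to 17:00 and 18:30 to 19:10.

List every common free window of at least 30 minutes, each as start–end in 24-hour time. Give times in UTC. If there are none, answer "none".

13:00–15:10, 17:30–18:00, 19:30–20:10

Isla → UTC: 13:00–15:10, 17:10–17:20, 17:30–21:00.
Maya → UTC: 10:00–18:00, 19:30–20:10.
Isla ∩ Maya: 13:00–15:10, 17:10–17:20, 17:30–18:00, 19:30–20:10.
Windows ≥ 30 min: 13:00–15:10, 17:30–18:00, 19:30–20:10.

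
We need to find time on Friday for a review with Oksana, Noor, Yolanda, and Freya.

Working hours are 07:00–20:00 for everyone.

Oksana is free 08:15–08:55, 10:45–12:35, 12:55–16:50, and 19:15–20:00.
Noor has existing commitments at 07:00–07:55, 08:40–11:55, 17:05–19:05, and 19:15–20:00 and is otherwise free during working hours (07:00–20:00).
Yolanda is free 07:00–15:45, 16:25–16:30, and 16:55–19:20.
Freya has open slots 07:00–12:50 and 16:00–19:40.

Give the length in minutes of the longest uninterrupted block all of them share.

Noor free within 07:00–20:00: 07:55–08:40, 11:55–17:05, 19:05–19:15.
Oksana ∩ Noor: 08:15–08:40, 11:55–12:35, 12:55–16:50.
Oksana ∩ Noor ∩ Yolanda: 08:15–08:40, 11:55–12:35, 12:55–15:45, 16:25–16:30.
Oksana ∩ Noor ∩ Yolanda ∩ Freya: 08:15–08:40, 11:55–12:35, 16:25–16:30.
Common window lengths: 25, 40, 5 min; longest is 40.

40 minutes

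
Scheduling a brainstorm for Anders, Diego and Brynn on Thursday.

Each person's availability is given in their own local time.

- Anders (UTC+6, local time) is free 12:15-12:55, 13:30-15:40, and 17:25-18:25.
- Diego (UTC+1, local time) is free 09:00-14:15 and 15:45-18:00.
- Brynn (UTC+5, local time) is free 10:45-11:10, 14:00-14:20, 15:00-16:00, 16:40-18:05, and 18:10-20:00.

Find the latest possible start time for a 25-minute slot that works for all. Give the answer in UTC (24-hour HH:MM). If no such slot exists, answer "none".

Anders → UTC: 06:15–06:55, 07:30–09:40, 11:25–12:25.
Diego → UTC: 08:00–13:15, 14:45–17:00.
Brynn → UTC: 05:45–06:10, 09:00–09:20, 10:00–11:00, 11:40–13:05, 13:10–15:00.
Anders ∩ Diego: 08:00–09:40, 11:25–12:25.
Anders ∩ Diego ∩ Brynn: 09:00–09:20, 11:40–12:25.
Windows ≥ 25 min: 11:40–12:25.
Latest start in the last window 11:40–12:25 is 12:25 − 25 min = 12:00.

12:00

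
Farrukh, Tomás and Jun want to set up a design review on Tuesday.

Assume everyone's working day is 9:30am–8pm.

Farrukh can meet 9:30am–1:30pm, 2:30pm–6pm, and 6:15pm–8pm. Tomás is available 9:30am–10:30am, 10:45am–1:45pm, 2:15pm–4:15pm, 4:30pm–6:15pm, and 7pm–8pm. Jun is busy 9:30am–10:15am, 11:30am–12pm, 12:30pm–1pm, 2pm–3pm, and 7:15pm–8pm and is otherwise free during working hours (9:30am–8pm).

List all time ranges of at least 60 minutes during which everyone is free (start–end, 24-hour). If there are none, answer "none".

Jun free within 09:30–20:00: 10:15–11:30, 12:00–12:30, 13:00–14:00, 15:00–19:15.
Farrukh ∩ Tomás: 09:30–10:30, 10:45–13:30, 14:30–16:15, 16:30–18:00, 19:00–20:00.
Farrukh ∩ Tomás ∩ Jun: 10:15–10:30, 10:45–11:30, 12:00–12:30, 13:00–13:30, 15:00–16:15, 16:30–18:00, 19:00–19:15.
Windows ≥ 60 min: 15:00–16:15, 16:30–18:00.

15:00–16:15, 16:30–18:00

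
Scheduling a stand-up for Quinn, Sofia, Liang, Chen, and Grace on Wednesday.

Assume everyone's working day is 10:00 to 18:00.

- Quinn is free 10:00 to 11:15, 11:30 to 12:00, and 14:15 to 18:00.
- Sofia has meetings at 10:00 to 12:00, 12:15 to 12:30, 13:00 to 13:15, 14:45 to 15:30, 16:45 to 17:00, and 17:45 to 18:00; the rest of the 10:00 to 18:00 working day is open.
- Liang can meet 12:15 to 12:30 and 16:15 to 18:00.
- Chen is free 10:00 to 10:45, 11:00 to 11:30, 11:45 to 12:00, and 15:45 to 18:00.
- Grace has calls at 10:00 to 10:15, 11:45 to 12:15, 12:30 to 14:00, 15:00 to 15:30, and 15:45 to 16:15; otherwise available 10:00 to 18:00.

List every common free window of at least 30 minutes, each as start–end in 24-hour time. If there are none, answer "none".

16:15–16:45, 17:00–17:45

Sofia free within 10:00–18:00: 12:00–12:15, 12:30–13:00, 13:15–14:45, 15:30–16:45, 17:00–17:45.
Grace free within 10:00–18:00: 10:15–11:45, 12:15–12:30, 14:00–15:00, 15:30–15:45, 16:15–18:00.
Quinn ∩ Sofia: 14:15–14:45, 15:30–16:45, 17:00–17:45.
Quinn ∩ Sofia ∩ Liang: 16:15–16:45, 17:00–17:45.
Quinn ∩ Sofia ∩ Liang ∩ Chen: 16:15–16:45, 17:00–17:45.
Quinn ∩ Sofia ∩ Liang ∩ Chen ∩ Grace: 16:15–16:45, 17:00–17:45.
Windows ≥ 30 min: 16:15–16:45, 17:00–17:45.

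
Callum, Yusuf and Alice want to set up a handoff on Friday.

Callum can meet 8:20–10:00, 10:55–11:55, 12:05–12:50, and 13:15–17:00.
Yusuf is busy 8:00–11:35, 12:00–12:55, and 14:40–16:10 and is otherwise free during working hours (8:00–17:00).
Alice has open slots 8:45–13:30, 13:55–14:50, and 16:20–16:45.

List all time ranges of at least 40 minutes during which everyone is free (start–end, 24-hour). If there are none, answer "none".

13:55–14:40

Yusuf free within 08:00–17:00: 11:35–12:00, 12:55–14:40, 16:10–17:00.
Callum ∩ Yusuf: 11:35–11:55, 13:15–14:40, 16:10–17:00.
Callum ∩ Yusuf ∩ Alice: 11:35–11:55, 13:15–13:30, 13:55–14:40, 16:20–16:45.
Windows ≥ 40 min: 13:55–14:40.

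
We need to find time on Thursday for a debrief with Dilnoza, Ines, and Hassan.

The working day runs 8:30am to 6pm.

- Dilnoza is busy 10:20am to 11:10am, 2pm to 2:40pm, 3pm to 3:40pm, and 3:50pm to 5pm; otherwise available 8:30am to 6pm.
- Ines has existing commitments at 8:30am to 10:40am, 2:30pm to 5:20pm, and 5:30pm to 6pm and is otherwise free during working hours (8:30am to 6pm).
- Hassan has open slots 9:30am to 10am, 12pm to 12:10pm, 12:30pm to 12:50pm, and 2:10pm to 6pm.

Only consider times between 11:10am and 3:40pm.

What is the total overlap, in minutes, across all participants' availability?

Dilnoza free within 08:30–18:00: 08:30–10:20, 11:10–14:00, 14:40–15:00, 15:40–15:50, 17:00–18:00.
Ines free within 08:30–18:00: 10:40–14:30, 17:20–17:30.
Dilnoza ∩ Ines: 11:10–14:00, 17:20–17:30.
Dilnoza ∩ Ines ∩ Hassan: 12:00–12:10, 12:30–12:50, 17:20–17:30.
Restricted to 11:10–15:40: 12:00–12:10, 12:30–12:50.
Total common minutes: 10 + 20 = 30.

30 minutes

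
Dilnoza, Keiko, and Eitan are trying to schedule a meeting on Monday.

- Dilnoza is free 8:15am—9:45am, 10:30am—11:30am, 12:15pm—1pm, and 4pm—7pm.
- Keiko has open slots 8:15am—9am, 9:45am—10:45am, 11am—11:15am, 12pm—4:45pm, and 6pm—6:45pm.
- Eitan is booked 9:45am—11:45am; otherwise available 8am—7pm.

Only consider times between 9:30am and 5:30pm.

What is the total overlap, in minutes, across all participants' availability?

Eitan free within 08:00–19:00: 08:00–09:45, 11:45–19:00.
Dilnoza ∩ Keiko: 08:15–09:00, 10:30–10:45, 11:00–11:15, 12:15–13:00, 16:00–16:45, 18:00–18:45.
Dilnoza ∩ Keiko ∩ Eitan: 08:15–09:00, 12:15–13:00, 16:00–16:45, 18:00–18:45.
Restricted to 09:30–17:30: 12:15–13:00, 16:00–16:45.
Total common minutes: 45 + 45 = 90.

90 minutes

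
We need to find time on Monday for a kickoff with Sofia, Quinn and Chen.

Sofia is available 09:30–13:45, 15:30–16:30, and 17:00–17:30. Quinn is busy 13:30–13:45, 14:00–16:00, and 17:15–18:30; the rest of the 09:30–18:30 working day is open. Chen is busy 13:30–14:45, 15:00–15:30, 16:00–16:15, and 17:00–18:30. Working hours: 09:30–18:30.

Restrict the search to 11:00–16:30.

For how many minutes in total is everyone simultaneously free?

165 minutes

Quinn free within 09:30–18:30: 09:30–13:30, 13:45–14:00, 16:00–17:15.
Chen free within 09:30–18:30: 09:30–13:30, 14:45–15:00, 15:30–16:00, 16:15–17:00.
Sofia ∩ Quinn: 09:30–13:30, 16:00–16:30, 17:00–17:15.
Sofia ∩ Quinn ∩ Chen: 09:30–13:30, 16:15–16:30.
Restricted to 11:00–16:30: 11:00–13:30, 16:15–16:30.
Total common minutes: 150 + 15 = 165.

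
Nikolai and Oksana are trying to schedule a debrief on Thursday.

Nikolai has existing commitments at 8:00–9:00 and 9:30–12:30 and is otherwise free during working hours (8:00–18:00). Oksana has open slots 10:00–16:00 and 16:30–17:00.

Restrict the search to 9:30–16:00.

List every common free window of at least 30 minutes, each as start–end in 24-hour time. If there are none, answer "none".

Nikolai free within 08:00–18:00: 09:00–09:30, 12:30–18:00.
Nikolai ∩ Oksana: 12:30–16:00, 16:30–17:00.
Restricted to 09:30–16:00: 12:30–16:00.
Windows ≥ 30 min: 12:30–16:00.

12:30–16:00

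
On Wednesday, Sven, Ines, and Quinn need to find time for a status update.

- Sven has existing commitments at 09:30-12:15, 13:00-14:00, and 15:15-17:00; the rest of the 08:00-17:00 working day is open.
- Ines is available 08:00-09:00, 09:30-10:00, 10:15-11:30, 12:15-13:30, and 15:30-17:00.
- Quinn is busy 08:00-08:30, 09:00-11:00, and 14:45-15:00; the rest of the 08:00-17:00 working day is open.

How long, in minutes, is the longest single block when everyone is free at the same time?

45 minutes

Sven free within 08:00–17:00: 08:00–09:30, 12:15–13:00, 14:00–15:15.
Quinn free within 08:00–17:00: 08:30–09:00, 11:00–14:45, 15:00–17:00.
Sven ∩ Ines: 08:00–09:00, 12:15–13:00.
Sven ∩ Ines ∩ Quinn: 08:30–09:00, 12:15–13:00.
Common window lengths: 30, 45 min; longest is 45.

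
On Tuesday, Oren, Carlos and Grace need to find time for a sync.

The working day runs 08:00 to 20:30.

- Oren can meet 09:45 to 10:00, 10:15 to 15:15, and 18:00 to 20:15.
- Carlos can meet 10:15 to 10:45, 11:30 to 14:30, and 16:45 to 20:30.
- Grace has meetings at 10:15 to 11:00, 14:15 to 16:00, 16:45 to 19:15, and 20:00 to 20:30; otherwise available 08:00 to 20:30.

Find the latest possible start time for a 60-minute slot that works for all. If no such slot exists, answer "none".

13:15

Grace free within 08:00–20:30: 08:00–10:15, 11:00–14:15, 16:00–16:45, 19:15–20:00.
Oren ∩ Carlos: 10:15–10:45, 11:30–14:30, 18:00–20:15.
Oren ∩ Carlos ∩ Grace: 11:30–14:15, 19:15–20:00.
Windows ≥ 60 min: 11:30–14:15.
Latest start in the last window 11:30–14:15 is 14:15 − 60 min = 13:15.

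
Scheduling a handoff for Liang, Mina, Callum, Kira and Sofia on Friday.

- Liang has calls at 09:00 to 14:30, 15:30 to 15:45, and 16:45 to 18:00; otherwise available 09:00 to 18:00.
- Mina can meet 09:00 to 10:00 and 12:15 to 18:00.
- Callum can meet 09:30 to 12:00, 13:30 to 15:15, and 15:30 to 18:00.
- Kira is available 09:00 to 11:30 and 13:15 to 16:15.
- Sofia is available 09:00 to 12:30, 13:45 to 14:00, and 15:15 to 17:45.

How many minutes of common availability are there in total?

30 minutes

Liang free within 09:00–18:00: 14:30–15:30, 15:45–16:45.
Liang ∩ Mina: 14:30–15:30, 15:45–16:45.
Liang ∩ Mina ∩ Callum: 14:30–15:15, 15:45–16:45.
Liang ∩ Mina ∩ Callum ∩ Kira: 14:30–15:15, 15:45–16:15.
Liang ∩ Mina ∩ Callum ∩ Kira ∩ Sofia: 15:45–16:15.
Total common minutes: 30.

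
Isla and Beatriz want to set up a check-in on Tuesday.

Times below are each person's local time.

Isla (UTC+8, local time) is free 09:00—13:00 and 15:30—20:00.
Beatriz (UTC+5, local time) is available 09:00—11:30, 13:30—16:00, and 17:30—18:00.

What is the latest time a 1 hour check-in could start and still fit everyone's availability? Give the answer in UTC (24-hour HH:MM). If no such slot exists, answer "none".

10:00

Isla → UTC: 01:00–05:00, 07:30–12:00.
Beatriz → UTC: 04:00–06:30, 08:30–11:00, 12:30–13:00.
Isla ∩ Beatriz: 04:00–05:00, 08:30–11:00.
Windows ≥ 60 min: 04:00–05:00, 08:30–11:00.
Latest start in the last window 08:30–11:00 is 11:00 − 60 min = 10:00.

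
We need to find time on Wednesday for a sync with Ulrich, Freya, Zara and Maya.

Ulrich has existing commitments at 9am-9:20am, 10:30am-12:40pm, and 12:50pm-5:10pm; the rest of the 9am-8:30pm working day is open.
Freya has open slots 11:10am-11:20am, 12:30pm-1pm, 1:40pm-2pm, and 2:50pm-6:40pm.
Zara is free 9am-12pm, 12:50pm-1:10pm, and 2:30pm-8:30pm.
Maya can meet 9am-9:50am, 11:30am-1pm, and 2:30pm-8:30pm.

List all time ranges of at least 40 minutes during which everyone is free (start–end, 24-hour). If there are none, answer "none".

17:10–18:40

Ulrich free within 09:00–20:30: 09:20–10:30, 12:40–12:50, 17:10–20:30.
Ulrich ∩ Freya: 12:40–12:50, 17:10–18:40.
Ulrich ∩ Freya ∩ Zara: 17:10–18:40.
Ulrich ∩ Freya ∩ Zara ∩ Maya: 17:10–18:40.
Windows ≥ 40 min: 17:10–18:40.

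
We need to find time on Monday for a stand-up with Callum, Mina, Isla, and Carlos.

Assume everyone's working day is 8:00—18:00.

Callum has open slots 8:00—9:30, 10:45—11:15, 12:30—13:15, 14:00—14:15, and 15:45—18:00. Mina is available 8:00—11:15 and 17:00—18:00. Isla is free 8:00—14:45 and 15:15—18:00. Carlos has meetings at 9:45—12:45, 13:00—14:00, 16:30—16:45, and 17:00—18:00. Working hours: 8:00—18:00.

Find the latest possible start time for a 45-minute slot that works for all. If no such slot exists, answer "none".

Carlos free within 08:00–18:00: 08:00–09:45, 12:45–13:00, 14:00–16:30, 16:45–17:00.
Callum ∩ Mina: 08:00–09:30, 10:45–11:15, 17:00–18:00.
Callum ∩ Mina ∩ Isla: 08:00–09:30, 10:45–11:15, 17:00–18:00.
Callum ∩ Mina ∩ Isla ∩ Carlos: 08:00–09:30.
Windows ≥ 45 min: 08:00–09:30.
Latest start in the last window 08:00–09:30 is 09:30 − 45 min = 08:45.

08:45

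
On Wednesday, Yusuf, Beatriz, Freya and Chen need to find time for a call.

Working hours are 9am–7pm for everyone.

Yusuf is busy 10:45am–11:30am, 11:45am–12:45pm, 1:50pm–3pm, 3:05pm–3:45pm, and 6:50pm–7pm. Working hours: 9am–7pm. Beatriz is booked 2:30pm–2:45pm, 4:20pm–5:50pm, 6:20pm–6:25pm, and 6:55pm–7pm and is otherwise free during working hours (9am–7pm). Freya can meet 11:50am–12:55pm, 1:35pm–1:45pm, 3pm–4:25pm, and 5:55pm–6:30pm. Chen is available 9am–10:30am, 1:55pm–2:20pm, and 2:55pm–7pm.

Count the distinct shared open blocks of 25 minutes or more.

Yusuf free within 09:00–19:00: 09:00–10:45, 11:30–11:45, 12:45–13:50, 15:00–15:05, 15:45–18:50.
Beatriz free within 09:00–19:00: 09:00–14:30, 14:45–16:20, 17:50–18:20, 18:25–18:55.
Yusuf ∩ Beatriz: 09:00–10:45, 11:30–11:45, 12:45–13:50, 15:00–15:05, 15:45–16:20, 17:50–18:20, 18:25–18:50.
Yusuf ∩ Beatriz ∩ Freya: 12:45–12:55, 13:35–13:45, 15:00–15:05, 15:45–16:20, 17:55–18:20, 18:25–18:30.
Yusuf ∩ Beatriz ∩ Freya ∩ Chen: 15:00–15:05, 15:45–16:20, 17:55–18:20, 18:25–18:30.
Windows ≥ 25 min: 15:45–16:20, 17:55–18:20.
That's 2 windows.

2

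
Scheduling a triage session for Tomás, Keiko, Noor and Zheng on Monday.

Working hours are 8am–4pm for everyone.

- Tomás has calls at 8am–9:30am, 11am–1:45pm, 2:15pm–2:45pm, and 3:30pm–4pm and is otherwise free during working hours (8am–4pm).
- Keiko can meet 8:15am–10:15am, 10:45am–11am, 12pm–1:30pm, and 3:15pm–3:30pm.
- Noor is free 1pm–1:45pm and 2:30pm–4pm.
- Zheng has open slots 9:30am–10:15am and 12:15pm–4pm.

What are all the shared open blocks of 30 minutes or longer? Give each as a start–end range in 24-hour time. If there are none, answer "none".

Tomás free within 08:00–16:00: 09:30–11:00, 13:45–14:15, 14:45–15:30.
Tomás ∩ Keiko: 09:30–10:15, 10:45–11:00, 15:15–15:30.
Tomás ∩ Keiko ∩ Noor: 15:15–15:30.
Tomás ∩ Keiko ∩ Noor ∩ Zheng: 15:15–15:30.
Windows ≥ 30 min: (none).

none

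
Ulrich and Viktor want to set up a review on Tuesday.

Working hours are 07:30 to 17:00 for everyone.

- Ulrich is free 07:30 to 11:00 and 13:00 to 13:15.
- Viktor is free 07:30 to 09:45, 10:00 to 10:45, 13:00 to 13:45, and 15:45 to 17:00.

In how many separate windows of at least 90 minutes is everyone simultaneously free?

Ulrich ∩ Viktor: 07:30–09:45, 10:00–10:45, 13:00–13:15.
Windows ≥ 90 min: 07:30–09:45.
That's 1 window.

1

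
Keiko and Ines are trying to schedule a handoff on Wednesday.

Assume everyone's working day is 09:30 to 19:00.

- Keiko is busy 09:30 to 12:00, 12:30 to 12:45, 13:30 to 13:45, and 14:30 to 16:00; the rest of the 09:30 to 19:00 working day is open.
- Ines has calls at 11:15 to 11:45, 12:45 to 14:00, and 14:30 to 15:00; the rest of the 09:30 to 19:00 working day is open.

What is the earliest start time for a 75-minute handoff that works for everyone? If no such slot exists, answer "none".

16:00

Keiko free within 09:30–19:00: 12:00–12:30, 12:45–13:30, 13:45–14:30, 16:00–19:00.
Ines free within 09:30–19:00: 09:30–11:15, 11:45–12:45, 14:00–14:30, 15:00–19:00.
Keiko ∩ Ines: 12:00–12:30, 14:00–14:30, 16:00–19:00.
Windows ≥ 75 min: 16:00–19:00.
Earliest such window starts at 16:00.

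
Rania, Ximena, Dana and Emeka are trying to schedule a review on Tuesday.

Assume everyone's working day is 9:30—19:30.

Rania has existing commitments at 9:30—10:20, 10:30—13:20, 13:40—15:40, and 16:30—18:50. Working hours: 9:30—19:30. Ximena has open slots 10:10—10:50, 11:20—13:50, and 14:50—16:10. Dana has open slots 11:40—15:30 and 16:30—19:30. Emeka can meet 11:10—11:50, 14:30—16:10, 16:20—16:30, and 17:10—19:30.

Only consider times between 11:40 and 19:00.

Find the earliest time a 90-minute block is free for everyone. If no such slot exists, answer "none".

Rania free within 09:30–19:30: 10:20–10:30, 13:20–13:40, 15:40–16:30, 18:50–19:30.
Rania ∩ Ximena: 10:20–10:30, 13:20–13:40, 15:40–16:10.
Rania ∩ Ximena ∩ Dana: 13:20–13:40.
Rania ∩ Ximena ∩ Dana ∩ Emeka: (none).
Restricted to 11:40–19:00: (none).
Windows ≥ 90 min: (none).

none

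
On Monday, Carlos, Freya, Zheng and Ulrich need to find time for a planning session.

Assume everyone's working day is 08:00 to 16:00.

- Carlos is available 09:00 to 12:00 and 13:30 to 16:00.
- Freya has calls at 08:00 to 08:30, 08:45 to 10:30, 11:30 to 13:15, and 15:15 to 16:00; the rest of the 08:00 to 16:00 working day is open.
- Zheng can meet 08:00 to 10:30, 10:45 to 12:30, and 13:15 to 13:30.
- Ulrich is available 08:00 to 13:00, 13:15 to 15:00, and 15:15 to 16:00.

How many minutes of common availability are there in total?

Freya free within 08:00–16:00: 08:30–08:45, 10:30–11:30, 13:15–15:15.
Carlos ∩ Freya: 10:30–11:30, 13:30–15:15.
Carlos ∩ Freya ∩ Zheng: 10:45–11:30.
Carlos ∩ Freya ∩ Zheng ∩ Ulrich: 10:45–11:30.
Total common minutes: 45.

45 minutes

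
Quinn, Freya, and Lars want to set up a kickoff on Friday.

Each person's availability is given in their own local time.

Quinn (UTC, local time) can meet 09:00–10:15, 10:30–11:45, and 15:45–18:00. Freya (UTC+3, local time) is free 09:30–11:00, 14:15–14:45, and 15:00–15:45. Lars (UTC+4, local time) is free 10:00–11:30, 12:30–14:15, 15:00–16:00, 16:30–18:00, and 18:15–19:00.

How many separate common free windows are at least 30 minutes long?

1

Quinn → UTC: 09:00–10:15, 10:30–11:45, 15:45–18:00.
Freya → UTC: 06:30–08:00, 11:15–11:45, 12:00–12:45.
Lars → UTC: 06:00–07:30, 08:30–10:15, 11:00–12:00, 12:30–14:00, 14:15–15:00.
Quinn ∩ Freya: 11:15–11:45.
Quinn ∩ Freya ∩ Lars: 11:15–11:45.
Windows ≥ 30 min: 11:15–11:45.
That's 1 window.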